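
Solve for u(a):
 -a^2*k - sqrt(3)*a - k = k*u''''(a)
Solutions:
 u(a) = C1 + C2*a + C3*a^2 + C4*a^3 - a^6/360 - sqrt(3)*a^5/(120*k) - a^4/24


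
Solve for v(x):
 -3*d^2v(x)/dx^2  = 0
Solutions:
 v(x) = C1 + C2*x


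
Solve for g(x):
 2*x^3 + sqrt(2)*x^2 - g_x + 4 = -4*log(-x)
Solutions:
 g(x) = C1 + x^4/2 + sqrt(2)*x^3/3 + 4*x*log(-x)


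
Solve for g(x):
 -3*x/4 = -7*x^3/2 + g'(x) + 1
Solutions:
 g(x) = C1 + 7*x^4/8 - 3*x^2/8 - x


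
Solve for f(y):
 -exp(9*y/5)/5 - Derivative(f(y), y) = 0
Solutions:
 f(y) = C1 - exp(9*y/5)/9


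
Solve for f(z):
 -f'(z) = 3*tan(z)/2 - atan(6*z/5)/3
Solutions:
 f(z) = C1 + z*atan(6*z/5)/3 - 5*log(36*z^2 + 25)/36 + 3*log(cos(z))/2


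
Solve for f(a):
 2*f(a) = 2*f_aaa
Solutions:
 f(a) = C3*exp(a) + (C1*sin(sqrt(3)*a/2) + C2*cos(sqrt(3)*a/2))*exp(-a/2)


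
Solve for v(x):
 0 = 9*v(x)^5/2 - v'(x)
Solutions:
 v(x) = -(-1/(C1 + 18*x))^(1/4)
 v(x) = (-1/(C1 + 18*x))^(1/4)
 v(x) = -I*(-1/(C1 + 18*x))^(1/4)
 v(x) = I*(-1/(C1 + 18*x))^(1/4)


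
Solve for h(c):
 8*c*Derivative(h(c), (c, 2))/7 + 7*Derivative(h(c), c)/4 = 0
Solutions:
 h(c) = C1 + C2/c^(17/32)


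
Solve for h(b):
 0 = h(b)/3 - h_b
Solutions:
 h(b) = C1*exp(b/3)


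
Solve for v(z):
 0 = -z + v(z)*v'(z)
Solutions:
 v(z) = -sqrt(C1 + z^2)
 v(z) = sqrt(C1 + z^2)


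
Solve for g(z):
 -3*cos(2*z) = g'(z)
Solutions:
 g(z) = C1 - 3*sin(2*z)/2


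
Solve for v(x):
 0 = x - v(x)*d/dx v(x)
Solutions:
 v(x) = -sqrt(C1 + x^2)
 v(x) = sqrt(C1 + x^2)


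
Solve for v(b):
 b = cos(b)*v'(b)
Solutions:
 v(b) = C1 + Integral(b/cos(b), b)


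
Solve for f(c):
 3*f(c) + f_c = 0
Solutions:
 f(c) = C1*exp(-3*c)


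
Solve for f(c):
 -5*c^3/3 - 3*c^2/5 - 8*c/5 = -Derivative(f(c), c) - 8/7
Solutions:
 f(c) = C1 + 5*c^4/12 + c^3/5 + 4*c^2/5 - 8*c/7


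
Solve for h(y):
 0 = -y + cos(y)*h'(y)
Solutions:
 h(y) = C1 + Integral(y/cos(y), y)


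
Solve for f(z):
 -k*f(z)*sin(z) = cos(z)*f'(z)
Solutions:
 f(z) = C1*exp(k*log(cos(z)))


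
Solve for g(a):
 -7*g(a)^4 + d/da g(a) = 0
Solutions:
 g(a) = (-1/(C1 + 21*a))^(1/3)
 g(a) = (-1/(C1 + 7*a))^(1/3)*(-3^(2/3) - 3*3^(1/6)*I)/6
 g(a) = (-1/(C1 + 7*a))^(1/3)*(-3^(2/3) + 3*3^(1/6)*I)/6


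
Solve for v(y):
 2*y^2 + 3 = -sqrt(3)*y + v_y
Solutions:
 v(y) = C1 + 2*y^3/3 + sqrt(3)*y^2/2 + 3*y


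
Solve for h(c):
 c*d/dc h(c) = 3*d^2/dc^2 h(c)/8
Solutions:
 h(c) = C1 + C2*erfi(2*sqrt(3)*c/3)


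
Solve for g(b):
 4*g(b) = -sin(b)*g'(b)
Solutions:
 g(b) = C1*(cos(b)^2 + 2*cos(b) + 1)/(cos(b)^2 - 2*cos(b) + 1)


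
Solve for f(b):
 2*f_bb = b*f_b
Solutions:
 f(b) = C1 + C2*erfi(b/2)


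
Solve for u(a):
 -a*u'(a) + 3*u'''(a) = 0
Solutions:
 u(a) = C1 + Integral(C2*airyai(3^(2/3)*a/3) + C3*airybi(3^(2/3)*a/3), a)


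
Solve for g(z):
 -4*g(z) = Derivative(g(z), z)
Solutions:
 g(z) = C1*exp(-4*z)


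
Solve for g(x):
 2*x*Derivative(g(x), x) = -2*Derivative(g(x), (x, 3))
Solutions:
 g(x) = C1 + Integral(C2*airyai(-x) + C3*airybi(-x), x)


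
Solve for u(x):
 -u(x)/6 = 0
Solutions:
 u(x) = 0


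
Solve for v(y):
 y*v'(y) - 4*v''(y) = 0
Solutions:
 v(y) = C1 + C2*erfi(sqrt(2)*y/4)


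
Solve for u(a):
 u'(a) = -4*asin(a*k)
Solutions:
 u(a) = C1 - 4*Piecewise((a*asin(a*k) + sqrt(-a^2*k^2 + 1)/k, Ne(k, 0)), (0, True))


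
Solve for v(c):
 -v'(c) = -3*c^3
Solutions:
 v(c) = C1 + 3*c^4/4


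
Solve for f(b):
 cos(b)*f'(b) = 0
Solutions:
 f(b) = C1


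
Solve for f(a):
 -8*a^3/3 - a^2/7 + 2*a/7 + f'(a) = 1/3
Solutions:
 f(a) = C1 + 2*a^4/3 + a^3/21 - a^2/7 + a/3


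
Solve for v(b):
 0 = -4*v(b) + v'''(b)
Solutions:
 v(b) = C3*exp(2^(2/3)*b) + (C1*sin(2^(2/3)*sqrt(3)*b/2) + C2*cos(2^(2/3)*sqrt(3)*b/2))*exp(-2^(2/3)*b/2)


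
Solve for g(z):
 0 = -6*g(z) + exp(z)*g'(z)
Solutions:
 g(z) = C1*exp(-6*exp(-z))


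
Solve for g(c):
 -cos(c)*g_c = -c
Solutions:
 g(c) = C1 + Integral(c/cos(c), c)


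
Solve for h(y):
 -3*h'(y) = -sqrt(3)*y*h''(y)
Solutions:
 h(y) = C1 + C2*y^(1 + sqrt(3))


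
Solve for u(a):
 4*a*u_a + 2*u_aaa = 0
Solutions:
 u(a) = C1 + Integral(C2*airyai(-2^(1/3)*a) + C3*airybi(-2^(1/3)*a), a)


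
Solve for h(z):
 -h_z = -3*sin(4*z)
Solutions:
 h(z) = C1 - 3*cos(4*z)/4


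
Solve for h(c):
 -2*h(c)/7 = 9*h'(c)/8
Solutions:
 h(c) = C1*exp(-16*c/63)


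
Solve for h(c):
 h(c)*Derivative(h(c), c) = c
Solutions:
 h(c) = -sqrt(C1 + c^2)
 h(c) = sqrt(C1 + c^2)


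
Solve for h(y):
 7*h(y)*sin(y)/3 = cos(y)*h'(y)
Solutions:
 h(y) = C1/cos(y)^(7/3)


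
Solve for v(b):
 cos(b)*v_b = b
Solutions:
 v(b) = C1 + Integral(b/cos(b), b)


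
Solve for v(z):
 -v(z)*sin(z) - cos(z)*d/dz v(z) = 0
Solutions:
 v(z) = C1*cos(z)


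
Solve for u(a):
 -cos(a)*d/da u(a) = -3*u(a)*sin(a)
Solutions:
 u(a) = C1/cos(a)^3


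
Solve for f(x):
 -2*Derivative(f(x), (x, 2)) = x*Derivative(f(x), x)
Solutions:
 f(x) = C1 + C2*erf(x/2)


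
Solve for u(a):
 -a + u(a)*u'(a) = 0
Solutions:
 u(a) = -sqrt(C1 + a^2)
 u(a) = sqrt(C1 + a^2)


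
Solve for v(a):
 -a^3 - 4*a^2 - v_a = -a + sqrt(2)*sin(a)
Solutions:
 v(a) = C1 - a^4/4 - 4*a^3/3 + a^2/2 + sqrt(2)*cos(a)


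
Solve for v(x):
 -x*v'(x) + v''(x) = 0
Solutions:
 v(x) = C1 + C2*erfi(sqrt(2)*x/2)


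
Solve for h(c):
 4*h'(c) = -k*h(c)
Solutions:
 h(c) = C1*exp(-c*k/4)


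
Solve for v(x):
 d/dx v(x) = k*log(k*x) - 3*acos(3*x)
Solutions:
 v(x) = C1 + k*x*(log(k*x) - 1) - 3*x*acos(3*x) + sqrt(1 - 9*x^2)


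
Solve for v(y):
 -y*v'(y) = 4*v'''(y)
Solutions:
 v(y) = C1 + Integral(C2*airyai(-2^(1/3)*y/2) + C3*airybi(-2^(1/3)*y/2), y)


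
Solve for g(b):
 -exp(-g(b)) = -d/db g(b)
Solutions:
 g(b) = log(C1 + b)


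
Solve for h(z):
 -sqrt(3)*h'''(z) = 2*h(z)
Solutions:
 h(z) = C3*exp(-2^(1/3)*3^(5/6)*z/3) + (C1*sin(6^(1/3)*z/2) + C2*cos(6^(1/3)*z/2))*exp(2^(1/3)*3^(5/6)*z/6)


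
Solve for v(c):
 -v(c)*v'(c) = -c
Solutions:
 v(c) = -sqrt(C1 + c^2)
 v(c) = sqrt(C1 + c^2)


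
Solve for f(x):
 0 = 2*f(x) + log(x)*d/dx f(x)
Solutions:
 f(x) = C1*exp(-2*li(x))


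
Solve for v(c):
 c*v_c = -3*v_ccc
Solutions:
 v(c) = C1 + Integral(C2*airyai(-3^(2/3)*c/3) + C3*airybi(-3^(2/3)*c/3), c)


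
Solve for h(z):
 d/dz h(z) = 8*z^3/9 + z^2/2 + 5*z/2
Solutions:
 h(z) = C1 + 2*z^4/9 + z^3/6 + 5*z^2/4


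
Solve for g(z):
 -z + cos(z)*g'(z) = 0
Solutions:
 g(z) = C1 + Integral(z/cos(z), z)


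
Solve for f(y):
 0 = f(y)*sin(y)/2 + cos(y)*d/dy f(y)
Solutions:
 f(y) = C1*sqrt(cos(y))


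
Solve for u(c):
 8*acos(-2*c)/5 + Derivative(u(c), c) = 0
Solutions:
 u(c) = C1 - 8*c*acos(-2*c)/5 - 4*sqrt(1 - 4*c^2)/5


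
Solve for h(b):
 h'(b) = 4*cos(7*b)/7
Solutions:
 h(b) = C1 + 4*sin(7*b)/49


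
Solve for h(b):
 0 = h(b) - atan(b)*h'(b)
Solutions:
 h(b) = C1*exp(Integral(1/atan(b), b))


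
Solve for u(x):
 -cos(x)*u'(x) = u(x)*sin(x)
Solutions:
 u(x) = C1*cos(x)


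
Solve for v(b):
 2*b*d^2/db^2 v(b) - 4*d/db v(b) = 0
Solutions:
 v(b) = C1 + C2*b^3


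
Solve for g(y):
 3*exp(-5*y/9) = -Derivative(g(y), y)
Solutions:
 g(y) = C1 + 27*exp(-5*y/9)/5


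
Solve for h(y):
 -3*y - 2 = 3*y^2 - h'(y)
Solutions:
 h(y) = C1 + y^3 + 3*y^2/2 + 2*y


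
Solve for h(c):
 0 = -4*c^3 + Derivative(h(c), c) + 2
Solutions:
 h(c) = C1 + c^4 - 2*c


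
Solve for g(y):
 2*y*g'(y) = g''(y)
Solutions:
 g(y) = C1 + C2*erfi(y)


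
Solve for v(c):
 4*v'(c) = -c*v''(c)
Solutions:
 v(c) = C1 + C2/c^3


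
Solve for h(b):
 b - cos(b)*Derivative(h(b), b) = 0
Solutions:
 h(b) = C1 + Integral(b/cos(b), b)


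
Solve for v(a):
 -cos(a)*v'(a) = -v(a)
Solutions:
 v(a) = C1*sqrt(sin(a) + 1)/sqrt(sin(a) - 1)


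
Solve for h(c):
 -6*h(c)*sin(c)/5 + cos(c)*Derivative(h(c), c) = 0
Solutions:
 h(c) = C1/cos(c)^(6/5)


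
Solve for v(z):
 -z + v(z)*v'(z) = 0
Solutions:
 v(z) = -sqrt(C1 + z^2)
 v(z) = sqrt(C1 + z^2)


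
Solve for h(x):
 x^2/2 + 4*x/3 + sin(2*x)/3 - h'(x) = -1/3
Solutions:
 h(x) = C1 + x^3/6 + 2*x^2/3 + x/3 - cos(2*x)/6


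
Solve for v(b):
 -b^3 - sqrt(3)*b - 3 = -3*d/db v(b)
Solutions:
 v(b) = C1 + b^4/12 + sqrt(3)*b^2/6 + b


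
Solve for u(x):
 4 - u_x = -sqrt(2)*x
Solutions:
 u(x) = C1 + sqrt(2)*x^2/2 + 4*x


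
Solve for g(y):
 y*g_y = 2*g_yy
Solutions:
 g(y) = C1 + C2*erfi(y/2)


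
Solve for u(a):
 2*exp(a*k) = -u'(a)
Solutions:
 u(a) = C1 - 2*exp(a*k)/k


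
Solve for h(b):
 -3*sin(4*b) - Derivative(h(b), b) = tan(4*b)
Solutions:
 h(b) = C1 + log(cos(4*b))/4 + 3*cos(4*b)/4


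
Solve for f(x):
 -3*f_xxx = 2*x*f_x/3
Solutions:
 f(x) = C1 + Integral(C2*airyai(-6^(1/3)*x/3) + C3*airybi(-6^(1/3)*x/3), x)


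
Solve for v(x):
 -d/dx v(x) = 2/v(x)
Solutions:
 v(x) = -sqrt(C1 - 4*x)
 v(x) = sqrt(C1 - 4*x)


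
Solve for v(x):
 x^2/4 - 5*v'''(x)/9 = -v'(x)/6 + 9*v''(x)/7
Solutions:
 v(x) = C1 + C2*exp(x*(-81 + sqrt(8031))/70) + C3*exp(-x*(81 + sqrt(8031))/70) - x^3/2 - 81*x^2/7 - 9238*x/49


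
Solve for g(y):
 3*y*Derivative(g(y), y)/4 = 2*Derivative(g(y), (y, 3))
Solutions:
 g(y) = C1 + Integral(C2*airyai(3^(1/3)*y/2) + C3*airybi(3^(1/3)*y/2), y)


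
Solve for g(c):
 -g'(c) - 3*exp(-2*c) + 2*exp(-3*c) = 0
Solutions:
 g(c) = C1 + 3*exp(-2*c)/2 - 2*exp(-3*c)/3


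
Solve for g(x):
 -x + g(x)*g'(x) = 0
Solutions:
 g(x) = -sqrt(C1 + x^2)
 g(x) = sqrt(C1 + x^2)


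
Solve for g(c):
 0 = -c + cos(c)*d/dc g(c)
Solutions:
 g(c) = C1 + Integral(c/cos(c), c)


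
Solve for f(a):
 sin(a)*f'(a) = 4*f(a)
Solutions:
 f(a) = C1*(cos(a)^2 - 2*cos(a) + 1)/(cos(a)^2 + 2*cos(a) + 1)


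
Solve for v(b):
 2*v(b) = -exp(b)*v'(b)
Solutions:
 v(b) = C1*exp(2*exp(-b))


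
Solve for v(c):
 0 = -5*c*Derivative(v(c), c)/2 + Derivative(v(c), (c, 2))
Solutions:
 v(c) = C1 + C2*erfi(sqrt(5)*c/2)


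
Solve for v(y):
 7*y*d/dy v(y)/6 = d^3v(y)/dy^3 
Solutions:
 v(y) = C1 + Integral(C2*airyai(6^(2/3)*7^(1/3)*y/6) + C3*airybi(6^(2/3)*7^(1/3)*y/6), y)


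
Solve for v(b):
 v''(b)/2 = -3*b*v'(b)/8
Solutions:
 v(b) = C1 + C2*erf(sqrt(6)*b/4)


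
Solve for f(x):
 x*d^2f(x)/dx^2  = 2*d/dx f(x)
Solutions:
 f(x) = C1 + C2*x^3


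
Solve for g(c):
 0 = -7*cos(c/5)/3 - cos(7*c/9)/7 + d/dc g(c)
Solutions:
 g(c) = C1 + 35*sin(c/5)/3 + 9*sin(7*c/9)/49


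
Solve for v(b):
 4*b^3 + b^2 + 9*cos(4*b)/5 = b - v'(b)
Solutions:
 v(b) = C1 - b^4 - b^3/3 + b^2/2 - 9*sin(4*b)/20


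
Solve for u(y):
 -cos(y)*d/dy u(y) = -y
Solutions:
 u(y) = C1 + Integral(y/cos(y), y)


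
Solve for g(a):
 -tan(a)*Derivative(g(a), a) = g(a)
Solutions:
 g(a) = C1/sin(a)


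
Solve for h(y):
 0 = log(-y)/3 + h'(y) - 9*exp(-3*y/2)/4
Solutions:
 h(y) = C1 - y*log(-y)/3 + y/3 - 3*exp(-3*y/2)/2


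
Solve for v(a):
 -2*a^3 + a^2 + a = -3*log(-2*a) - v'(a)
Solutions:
 v(a) = C1 + a^4/2 - a^3/3 - a^2/2 - 3*a*log(-a) + 3*a*(1 - log(2))


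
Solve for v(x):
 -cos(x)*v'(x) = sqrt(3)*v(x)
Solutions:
 v(x) = C1*(sin(x) - 1)^(sqrt(3)/2)/(sin(x) + 1)^(sqrt(3)/2)


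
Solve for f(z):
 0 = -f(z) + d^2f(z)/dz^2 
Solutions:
 f(z) = C1*exp(-z) + C2*exp(z)


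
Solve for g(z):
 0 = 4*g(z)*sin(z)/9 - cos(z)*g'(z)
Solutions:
 g(z) = C1/cos(z)^(4/9)


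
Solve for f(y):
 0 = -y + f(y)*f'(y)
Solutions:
 f(y) = -sqrt(C1 + y^2)
 f(y) = sqrt(C1 + y^2)


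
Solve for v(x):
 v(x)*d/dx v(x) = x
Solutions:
 v(x) = -sqrt(C1 + x^2)
 v(x) = sqrt(C1 + x^2)


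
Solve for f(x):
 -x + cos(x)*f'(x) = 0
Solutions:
 f(x) = C1 + Integral(x/cos(x), x)


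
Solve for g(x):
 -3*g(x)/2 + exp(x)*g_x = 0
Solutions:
 g(x) = C1*exp(-3*exp(-x)/2)


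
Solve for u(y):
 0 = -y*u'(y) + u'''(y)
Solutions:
 u(y) = C1 + Integral(C2*airyai(y) + C3*airybi(y), y)


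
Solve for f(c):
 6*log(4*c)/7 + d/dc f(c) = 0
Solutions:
 f(c) = C1 - 6*c*log(c)/7 - 12*c*log(2)/7 + 6*c/7


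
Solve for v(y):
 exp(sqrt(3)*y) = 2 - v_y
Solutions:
 v(y) = C1 + 2*y - sqrt(3)*exp(sqrt(3)*y)/3


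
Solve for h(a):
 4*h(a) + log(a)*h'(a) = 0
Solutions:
 h(a) = C1*exp(-4*li(a))


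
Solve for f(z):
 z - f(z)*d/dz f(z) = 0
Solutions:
 f(z) = -sqrt(C1 + z^2)
 f(z) = sqrt(C1 + z^2)


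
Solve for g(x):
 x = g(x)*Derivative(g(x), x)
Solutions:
 g(x) = -sqrt(C1 + x^2)
 g(x) = sqrt(C1 + x^2)


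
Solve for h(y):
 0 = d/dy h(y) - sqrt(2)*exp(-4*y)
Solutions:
 h(y) = C1 - sqrt(2)*exp(-4*y)/4


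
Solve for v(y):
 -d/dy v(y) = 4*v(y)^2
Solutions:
 v(y) = 1/(C1 + 4*y)


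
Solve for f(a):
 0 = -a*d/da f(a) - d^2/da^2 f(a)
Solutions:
 f(a) = C1 + C2*erf(sqrt(2)*a/2)


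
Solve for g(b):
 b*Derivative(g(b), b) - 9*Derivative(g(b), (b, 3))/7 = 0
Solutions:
 g(b) = C1 + Integral(C2*airyai(21^(1/3)*b/3) + C3*airybi(21^(1/3)*b/3), b)


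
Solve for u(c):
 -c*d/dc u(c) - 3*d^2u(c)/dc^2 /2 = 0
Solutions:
 u(c) = C1 + C2*erf(sqrt(3)*c/3)


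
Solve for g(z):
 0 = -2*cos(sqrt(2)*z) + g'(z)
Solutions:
 g(z) = C1 + sqrt(2)*sin(sqrt(2)*z)


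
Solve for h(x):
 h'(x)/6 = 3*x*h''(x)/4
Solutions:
 h(x) = C1 + C2*x^(11/9)


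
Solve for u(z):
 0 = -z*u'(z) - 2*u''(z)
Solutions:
 u(z) = C1 + C2*erf(z/2)


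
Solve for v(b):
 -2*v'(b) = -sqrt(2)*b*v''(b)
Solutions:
 v(b) = C1 + C2*b^(1 + sqrt(2))


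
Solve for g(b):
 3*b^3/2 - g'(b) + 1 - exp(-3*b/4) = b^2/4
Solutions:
 g(b) = C1 + 3*b^4/8 - b^3/12 + b + 4*exp(-3*b/4)/3


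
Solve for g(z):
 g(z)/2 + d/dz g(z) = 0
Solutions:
 g(z) = C1*exp(-z/2)


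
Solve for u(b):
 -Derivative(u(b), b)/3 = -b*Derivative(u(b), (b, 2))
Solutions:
 u(b) = C1 + C2*b^(4/3)


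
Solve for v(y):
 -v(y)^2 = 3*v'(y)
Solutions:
 v(y) = 3/(C1 + y)


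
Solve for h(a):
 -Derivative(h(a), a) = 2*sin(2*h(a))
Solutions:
 h(a) = pi - acos((-C1 - exp(8*a))/(C1 - exp(8*a)))/2
 h(a) = acos((-C1 - exp(8*a))/(C1 - exp(8*a)))/2


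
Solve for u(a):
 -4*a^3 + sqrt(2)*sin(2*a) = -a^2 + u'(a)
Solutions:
 u(a) = C1 - a^4 + a^3/3 - sqrt(2)*cos(2*a)/2


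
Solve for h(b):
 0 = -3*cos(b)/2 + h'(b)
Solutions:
 h(b) = C1 + 3*sin(b)/2


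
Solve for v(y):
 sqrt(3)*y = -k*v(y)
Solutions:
 v(y) = -sqrt(3)*y/k


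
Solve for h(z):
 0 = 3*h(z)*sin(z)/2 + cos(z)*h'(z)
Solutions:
 h(z) = C1*cos(z)^(3/2)


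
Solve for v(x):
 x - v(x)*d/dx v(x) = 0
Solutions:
 v(x) = -sqrt(C1 + x^2)
 v(x) = sqrt(C1 + x^2)


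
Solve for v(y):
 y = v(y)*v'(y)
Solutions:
 v(y) = -sqrt(C1 + y^2)
 v(y) = sqrt(C1 + y^2)


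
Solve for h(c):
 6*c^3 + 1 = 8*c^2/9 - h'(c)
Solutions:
 h(c) = C1 - 3*c^4/2 + 8*c^3/27 - c


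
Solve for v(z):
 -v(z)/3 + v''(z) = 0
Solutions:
 v(z) = C1*exp(-sqrt(3)*z/3) + C2*exp(sqrt(3)*z/3)


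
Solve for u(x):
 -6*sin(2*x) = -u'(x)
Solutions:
 u(x) = C1 - 3*cos(2*x)


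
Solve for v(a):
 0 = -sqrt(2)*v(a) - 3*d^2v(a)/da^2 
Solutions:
 v(a) = C1*sin(2^(1/4)*sqrt(3)*a/3) + C2*cos(2^(1/4)*sqrt(3)*a/3)


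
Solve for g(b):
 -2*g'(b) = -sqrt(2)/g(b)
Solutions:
 g(b) = -sqrt(C1 + sqrt(2)*b)
 g(b) = sqrt(C1 + sqrt(2)*b)


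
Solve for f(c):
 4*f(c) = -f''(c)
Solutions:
 f(c) = C1*sin(2*c) + C2*cos(2*c)


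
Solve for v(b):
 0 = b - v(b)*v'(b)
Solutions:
 v(b) = -sqrt(C1 + b^2)
 v(b) = sqrt(C1 + b^2)


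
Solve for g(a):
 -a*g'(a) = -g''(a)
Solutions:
 g(a) = C1 + C2*erfi(sqrt(2)*a/2)


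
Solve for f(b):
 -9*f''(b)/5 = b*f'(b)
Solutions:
 f(b) = C1 + C2*erf(sqrt(10)*b/6)


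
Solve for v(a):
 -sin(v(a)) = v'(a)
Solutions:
 v(a) = -acos((-C1 - exp(2*a))/(C1 - exp(2*a))) + 2*pi
 v(a) = acos((-C1 - exp(2*a))/(C1 - exp(2*a)))


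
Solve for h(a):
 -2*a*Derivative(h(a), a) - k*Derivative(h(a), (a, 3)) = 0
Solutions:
 h(a) = C1 + Integral(C2*airyai(2^(1/3)*a*(-1/k)^(1/3)) + C3*airybi(2^(1/3)*a*(-1/k)^(1/3)), a)


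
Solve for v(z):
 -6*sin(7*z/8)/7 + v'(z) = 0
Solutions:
 v(z) = C1 - 48*cos(7*z/8)/49


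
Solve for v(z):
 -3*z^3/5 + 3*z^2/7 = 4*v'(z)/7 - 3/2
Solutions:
 v(z) = C1 - 21*z^4/80 + z^3/4 + 21*z/8


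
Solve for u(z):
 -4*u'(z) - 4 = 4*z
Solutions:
 u(z) = C1 - z^2/2 - z


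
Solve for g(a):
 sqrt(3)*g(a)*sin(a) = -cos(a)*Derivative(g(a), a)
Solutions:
 g(a) = C1*cos(a)^(sqrt(3))


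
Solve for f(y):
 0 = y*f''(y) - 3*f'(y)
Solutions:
 f(y) = C1 + C2*y^4


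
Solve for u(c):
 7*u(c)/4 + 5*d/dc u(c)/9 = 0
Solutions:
 u(c) = C1*exp(-63*c/20)


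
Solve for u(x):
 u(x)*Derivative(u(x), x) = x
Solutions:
 u(x) = -sqrt(C1 + x^2)
 u(x) = sqrt(C1 + x^2)


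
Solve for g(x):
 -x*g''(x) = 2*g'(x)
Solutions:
 g(x) = C1 + C2/x


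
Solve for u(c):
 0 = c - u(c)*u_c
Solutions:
 u(c) = -sqrt(C1 + c^2)
 u(c) = sqrt(C1 + c^2)


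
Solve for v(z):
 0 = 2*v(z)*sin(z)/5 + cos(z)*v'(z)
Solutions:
 v(z) = C1*cos(z)^(2/5)


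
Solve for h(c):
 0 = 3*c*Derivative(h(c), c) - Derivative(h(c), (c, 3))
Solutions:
 h(c) = C1 + Integral(C2*airyai(3^(1/3)*c) + C3*airybi(3^(1/3)*c), c)


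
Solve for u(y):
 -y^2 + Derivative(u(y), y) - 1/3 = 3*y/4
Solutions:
 u(y) = C1 + y^3/3 + 3*y^2/8 + y/3


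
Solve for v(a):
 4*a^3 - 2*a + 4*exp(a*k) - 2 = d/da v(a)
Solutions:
 v(a) = C1 + a^4 - a^2 - 2*a + 4*exp(a*k)/k


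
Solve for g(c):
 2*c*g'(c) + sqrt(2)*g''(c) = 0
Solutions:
 g(c) = C1 + C2*erf(2^(3/4)*c/2)


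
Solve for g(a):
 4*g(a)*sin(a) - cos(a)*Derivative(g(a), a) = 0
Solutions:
 g(a) = C1/cos(a)^4


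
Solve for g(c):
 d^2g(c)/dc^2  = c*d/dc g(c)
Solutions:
 g(c) = C1 + C2*erfi(sqrt(2)*c/2)


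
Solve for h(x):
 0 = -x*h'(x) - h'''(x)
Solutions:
 h(x) = C1 + Integral(C2*airyai(-x) + C3*airybi(-x), x)


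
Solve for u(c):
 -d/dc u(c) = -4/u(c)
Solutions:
 u(c) = -sqrt(C1 + 8*c)
 u(c) = sqrt(C1 + 8*c)


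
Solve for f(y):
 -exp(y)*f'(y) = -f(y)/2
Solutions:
 f(y) = C1*exp(-exp(-y)/2)


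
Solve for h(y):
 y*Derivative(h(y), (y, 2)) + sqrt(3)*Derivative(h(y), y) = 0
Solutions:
 h(y) = C1 + C2*y^(1 - sqrt(3))


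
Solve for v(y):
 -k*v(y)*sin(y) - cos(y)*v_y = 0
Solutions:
 v(y) = C1*exp(k*log(cos(y)))


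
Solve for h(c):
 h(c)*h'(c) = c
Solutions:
 h(c) = -sqrt(C1 + c^2)
 h(c) = sqrt(C1 + c^2)


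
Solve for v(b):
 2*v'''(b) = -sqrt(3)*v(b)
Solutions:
 v(b) = C3*exp(-2^(2/3)*3^(1/6)*b/2) + (C1*sin(6^(2/3)*b/4) + C2*cos(6^(2/3)*b/4))*exp(2^(2/3)*3^(1/6)*b/4)


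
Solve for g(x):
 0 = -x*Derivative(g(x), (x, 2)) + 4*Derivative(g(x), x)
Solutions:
 g(x) = C1 + C2*x^5


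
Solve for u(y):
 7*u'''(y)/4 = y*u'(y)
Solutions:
 u(y) = C1 + Integral(C2*airyai(14^(2/3)*y/7) + C3*airybi(14^(2/3)*y/7), y)


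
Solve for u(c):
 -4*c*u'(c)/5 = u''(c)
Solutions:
 u(c) = C1 + C2*erf(sqrt(10)*c/5)


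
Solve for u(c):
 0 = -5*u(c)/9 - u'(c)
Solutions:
 u(c) = C1*exp(-5*c/9)


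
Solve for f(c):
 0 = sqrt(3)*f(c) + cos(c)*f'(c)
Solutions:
 f(c) = C1*(sin(c) - 1)^(sqrt(3)/2)/(sin(c) + 1)^(sqrt(3)/2)


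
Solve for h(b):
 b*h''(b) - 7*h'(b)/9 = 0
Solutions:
 h(b) = C1 + C2*b^(16/9)


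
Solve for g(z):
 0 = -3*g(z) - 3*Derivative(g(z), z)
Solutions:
 g(z) = C1*exp(-z)


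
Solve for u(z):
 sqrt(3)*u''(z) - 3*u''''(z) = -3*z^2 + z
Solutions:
 u(z) = C1 + C2*z + C3*exp(-3^(3/4)*z/3) + C4*exp(3^(3/4)*z/3) - sqrt(3)*z^4/12 + sqrt(3)*z^3/18 - 3*z^2


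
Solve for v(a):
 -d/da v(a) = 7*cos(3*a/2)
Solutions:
 v(a) = C1 - 14*sin(3*a/2)/3


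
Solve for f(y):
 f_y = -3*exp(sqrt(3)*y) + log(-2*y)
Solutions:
 f(y) = C1 + y*log(-y) + y*(-1 + log(2)) - sqrt(3)*exp(sqrt(3)*y)


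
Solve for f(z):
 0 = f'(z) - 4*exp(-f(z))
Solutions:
 f(z) = log(C1 + 4*z)


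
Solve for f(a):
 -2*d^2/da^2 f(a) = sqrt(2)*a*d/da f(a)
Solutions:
 f(a) = C1 + C2*erf(2^(1/4)*a/2)


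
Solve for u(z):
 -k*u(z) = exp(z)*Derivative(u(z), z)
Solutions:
 u(z) = C1*exp(k*exp(-z))


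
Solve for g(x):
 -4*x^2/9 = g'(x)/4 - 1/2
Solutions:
 g(x) = C1 - 16*x^3/27 + 2*x


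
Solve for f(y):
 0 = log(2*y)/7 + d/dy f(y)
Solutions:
 f(y) = C1 - y*log(y)/7 - y*log(2)/7 + y/7


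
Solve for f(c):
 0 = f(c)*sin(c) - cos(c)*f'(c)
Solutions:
 f(c) = C1/cos(c)


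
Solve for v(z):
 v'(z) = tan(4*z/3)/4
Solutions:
 v(z) = C1 - 3*log(cos(4*z/3))/16


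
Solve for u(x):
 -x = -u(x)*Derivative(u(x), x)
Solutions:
 u(x) = -sqrt(C1 + x^2)
 u(x) = sqrt(C1 + x^2)


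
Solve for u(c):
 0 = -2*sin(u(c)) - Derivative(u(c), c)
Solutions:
 u(c) = -acos((-C1 - exp(4*c))/(C1 - exp(4*c))) + 2*pi
 u(c) = acos((-C1 - exp(4*c))/(C1 - exp(4*c)))


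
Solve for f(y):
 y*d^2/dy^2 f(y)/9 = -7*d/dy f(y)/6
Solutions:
 f(y) = C1 + C2/y^(19/2)


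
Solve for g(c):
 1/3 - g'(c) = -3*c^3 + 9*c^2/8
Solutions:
 g(c) = C1 + 3*c^4/4 - 3*c^3/8 + c/3


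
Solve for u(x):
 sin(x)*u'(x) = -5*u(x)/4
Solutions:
 u(x) = C1*(cos(x) + 1)^(5/8)/(cos(x) - 1)^(5/8)


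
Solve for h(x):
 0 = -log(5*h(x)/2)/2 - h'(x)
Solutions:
 -2*Integral(1/(-log(_y) - log(5) + log(2)), (_y, h(x))) = C1 - x


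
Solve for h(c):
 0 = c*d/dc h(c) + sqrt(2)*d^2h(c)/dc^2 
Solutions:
 h(c) = C1 + C2*erf(2^(1/4)*c/2)


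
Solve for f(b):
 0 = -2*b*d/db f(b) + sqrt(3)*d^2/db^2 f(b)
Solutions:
 f(b) = C1 + C2*erfi(3^(3/4)*b/3)


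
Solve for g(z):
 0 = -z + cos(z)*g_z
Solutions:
 g(z) = C1 + Integral(z/cos(z), z)


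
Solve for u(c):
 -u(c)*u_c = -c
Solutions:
 u(c) = -sqrt(C1 + c^2)
 u(c) = sqrt(C1 + c^2)


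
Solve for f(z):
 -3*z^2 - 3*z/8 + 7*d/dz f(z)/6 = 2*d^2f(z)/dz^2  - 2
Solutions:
 f(z) = C1 + C2*exp(7*z/12) + 6*z^3/7 + 1791*z^2/392 + 4785*z/343


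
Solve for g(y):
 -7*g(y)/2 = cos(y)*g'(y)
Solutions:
 g(y) = C1*(sin(y) - 1)^(7/4)/(sin(y) + 1)^(7/4)


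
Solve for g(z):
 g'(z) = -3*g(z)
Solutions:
 g(z) = C1*exp(-3*z)


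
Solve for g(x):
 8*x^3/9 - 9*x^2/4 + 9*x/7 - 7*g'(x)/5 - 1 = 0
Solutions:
 g(x) = C1 + 10*x^4/63 - 15*x^3/28 + 45*x^2/98 - 5*x/7


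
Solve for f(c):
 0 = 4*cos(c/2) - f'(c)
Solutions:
 f(c) = C1 + 8*sin(c/2)


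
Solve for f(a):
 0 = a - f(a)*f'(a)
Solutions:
 f(a) = -sqrt(C1 + a^2)
 f(a) = sqrt(C1 + a^2)


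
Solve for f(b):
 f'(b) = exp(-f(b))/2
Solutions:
 f(b) = log(C1 + b/2)


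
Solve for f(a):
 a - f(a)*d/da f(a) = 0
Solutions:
 f(a) = -sqrt(C1 + a^2)
 f(a) = sqrt(C1 + a^2)


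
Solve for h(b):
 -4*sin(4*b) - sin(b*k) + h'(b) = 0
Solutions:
 h(b) = C1 - cos(4*b) - cos(b*k)/k


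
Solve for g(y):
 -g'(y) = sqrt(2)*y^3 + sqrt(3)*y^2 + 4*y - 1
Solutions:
 g(y) = C1 - sqrt(2)*y^4/4 - sqrt(3)*y^3/3 - 2*y^2 + y


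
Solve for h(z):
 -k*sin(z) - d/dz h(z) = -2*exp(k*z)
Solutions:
 h(z) = C1 + k*cos(z) + 2*exp(k*z)/k


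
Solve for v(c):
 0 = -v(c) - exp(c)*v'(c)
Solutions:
 v(c) = C1*exp(exp(-c))


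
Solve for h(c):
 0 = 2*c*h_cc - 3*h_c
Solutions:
 h(c) = C1 + C2*c^(5/2)


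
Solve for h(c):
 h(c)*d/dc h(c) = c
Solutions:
 h(c) = -sqrt(C1 + c^2)
 h(c) = sqrt(C1 + c^2)


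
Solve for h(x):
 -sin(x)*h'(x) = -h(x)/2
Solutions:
 h(x) = C1*(cos(x) - 1)^(1/4)/(cos(x) + 1)^(1/4)


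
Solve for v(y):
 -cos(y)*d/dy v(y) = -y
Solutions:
 v(y) = C1 + Integral(y/cos(y), y)


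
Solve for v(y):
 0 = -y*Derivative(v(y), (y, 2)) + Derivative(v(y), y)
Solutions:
 v(y) = C1 + C2*y^2


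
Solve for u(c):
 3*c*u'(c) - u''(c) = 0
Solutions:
 u(c) = C1 + C2*erfi(sqrt(6)*c/2)


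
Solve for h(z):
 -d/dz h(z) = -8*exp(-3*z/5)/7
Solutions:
 h(z) = C1 - 40*exp(-3*z/5)/21


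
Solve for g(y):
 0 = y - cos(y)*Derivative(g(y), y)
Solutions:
 g(y) = C1 + Integral(y/cos(y), y)


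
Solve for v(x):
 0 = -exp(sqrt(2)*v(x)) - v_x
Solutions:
 v(x) = sqrt(2)*(2*log(1/(C1 + x)) - log(2))/4


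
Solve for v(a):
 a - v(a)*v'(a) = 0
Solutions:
 v(a) = -sqrt(C1 + a^2)
 v(a) = sqrt(C1 + a^2)


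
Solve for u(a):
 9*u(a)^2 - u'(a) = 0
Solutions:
 u(a) = -1/(C1 + 9*a)


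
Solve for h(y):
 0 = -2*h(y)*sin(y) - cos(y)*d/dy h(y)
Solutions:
 h(y) = C1*cos(y)^2


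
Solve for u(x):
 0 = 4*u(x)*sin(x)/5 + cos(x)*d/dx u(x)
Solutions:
 u(x) = C1*cos(x)^(4/5)


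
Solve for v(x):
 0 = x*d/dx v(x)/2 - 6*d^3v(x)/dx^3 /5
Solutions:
 v(x) = C1 + Integral(C2*airyai(90^(1/3)*x/6) + C3*airybi(90^(1/3)*x/6), x)


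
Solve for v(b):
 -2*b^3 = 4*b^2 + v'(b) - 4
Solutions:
 v(b) = C1 - b^4/2 - 4*b^3/3 + 4*b


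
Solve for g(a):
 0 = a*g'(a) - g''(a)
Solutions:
 g(a) = C1 + C2*erfi(sqrt(2)*a/2)


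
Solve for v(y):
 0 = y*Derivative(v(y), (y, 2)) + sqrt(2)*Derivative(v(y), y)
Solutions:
 v(y) = C1 + C2*y^(1 - sqrt(2))


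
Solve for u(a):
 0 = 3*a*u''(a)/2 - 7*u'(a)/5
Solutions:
 u(a) = C1 + C2*a^(29/15)


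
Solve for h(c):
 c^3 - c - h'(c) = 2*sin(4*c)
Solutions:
 h(c) = C1 + c^4/4 - c^2/2 + cos(4*c)/2


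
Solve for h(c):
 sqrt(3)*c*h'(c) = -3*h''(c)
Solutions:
 h(c) = C1 + C2*erf(sqrt(2)*3^(3/4)*c/6)


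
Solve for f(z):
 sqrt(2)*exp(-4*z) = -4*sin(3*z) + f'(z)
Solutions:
 f(z) = C1 - 4*cos(3*z)/3 - sqrt(2)*exp(-4*z)/4


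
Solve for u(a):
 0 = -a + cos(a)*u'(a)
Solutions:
 u(a) = C1 + Integral(a/cos(a), a)


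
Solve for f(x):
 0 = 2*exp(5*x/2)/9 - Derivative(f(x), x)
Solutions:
 f(x) = C1 + 4*exp(5*x/2)/45


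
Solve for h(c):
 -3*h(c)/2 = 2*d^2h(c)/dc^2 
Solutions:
 h(c) = C1*sin(sqrt(3)*c/2) + C2*cos(sqrt(3)*c/2)


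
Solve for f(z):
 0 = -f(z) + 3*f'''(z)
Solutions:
 f(z) = C3*exp(3^(2/3)*z/3) + (C1*sin(3^(1/6)*z/2) + C2*cos(3^(1/6)*z/2))*exp(-3^(2/3)*z/6)


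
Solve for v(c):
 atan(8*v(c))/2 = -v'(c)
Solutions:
 Integral(1/atan(8*_y), (_y, v(c))) = C1 - c/2


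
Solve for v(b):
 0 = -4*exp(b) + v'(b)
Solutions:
 v(b) = C1 + 4*exp(b)


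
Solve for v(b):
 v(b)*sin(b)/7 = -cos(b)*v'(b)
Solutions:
 v(b) = C1*cos(b)^(1/7)


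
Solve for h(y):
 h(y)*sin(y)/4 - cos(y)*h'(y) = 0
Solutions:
 h(y) = C1/cos(y)^(1/4)


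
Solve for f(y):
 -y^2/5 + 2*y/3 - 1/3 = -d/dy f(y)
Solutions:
 f(y) = C1 + y^3/15 - y^2/3 + y/3


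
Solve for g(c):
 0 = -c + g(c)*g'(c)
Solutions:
 g(c) = -sqrt(C1 + c^2)
 g(c) = sqrt(C1 + c^2)


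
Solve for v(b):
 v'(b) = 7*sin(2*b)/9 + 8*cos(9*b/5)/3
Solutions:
 v(b) = C1 + 40*sin(9*b/5)/27 - 7*cos(2*b)/18


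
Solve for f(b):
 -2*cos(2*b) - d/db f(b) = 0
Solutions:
 f(b) = C1 - sin(2*b)


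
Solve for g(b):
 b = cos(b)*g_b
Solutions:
 g(b) = C1 + Integral(b/cos(b), b)


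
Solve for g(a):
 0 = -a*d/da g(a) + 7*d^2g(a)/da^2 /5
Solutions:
 g(a) = C1 + C2*erfi(sqrt(70)*a/14)


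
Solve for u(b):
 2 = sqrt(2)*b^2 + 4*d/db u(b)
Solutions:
 u(b) = C1 - sqrt(2)*b^3/12 + b/2


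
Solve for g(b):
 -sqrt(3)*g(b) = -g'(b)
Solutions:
 g(b) = C1*exp(sqrt(3)*b)


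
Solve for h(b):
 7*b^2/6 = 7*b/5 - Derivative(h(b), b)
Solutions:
 h(b) = C1 - 7*b^3/18 + 7*b^2/10


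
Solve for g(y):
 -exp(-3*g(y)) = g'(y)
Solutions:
 g(y) = log(C1 - 3*y)/3
 g(y) = log((-3^(1/3) - 3^(5/6)*I)*(C1 - y)^(1/3)/2)
 g(y) = log((-3^(1/3) + 3^(5/6)*I)*(C1 - y)^(1/3)/2)


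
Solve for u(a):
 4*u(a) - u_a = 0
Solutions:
 u(a) = C1*exp(4*a)


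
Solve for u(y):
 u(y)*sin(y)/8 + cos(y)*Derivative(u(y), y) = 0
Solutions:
 u(y) = C1*cos(y)^(1/8)


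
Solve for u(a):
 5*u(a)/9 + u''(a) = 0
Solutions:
 u(a) = C1*sin(sqrt(5)*a/3) + C2*cos(sqrt(5)*a/3)


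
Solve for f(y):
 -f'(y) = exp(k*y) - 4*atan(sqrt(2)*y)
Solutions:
 f(y) = C1 + 4*y*atan(sqrt(2)*y) - Piecewise((exp(k*y)/k, Ne(k, 0)), (y, True)) - sqrt(2)*log(2*y^2 + 1)


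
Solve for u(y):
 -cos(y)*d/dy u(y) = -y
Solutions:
 u(y) = C1 + Integral(y/cos(y), y)


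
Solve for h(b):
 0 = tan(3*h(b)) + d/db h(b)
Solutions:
 h(b) = -asin(C1*exp(-3*b))/3 + pi/3
 h(b) = asin(C1*exp(-3*b))/3


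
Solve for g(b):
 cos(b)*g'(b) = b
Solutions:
 g(b) = C1 + Integral(b/cos(b), b)


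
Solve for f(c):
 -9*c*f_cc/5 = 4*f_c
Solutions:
 f(c) = C1 + C2/c^(11/9)


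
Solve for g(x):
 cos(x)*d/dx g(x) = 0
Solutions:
 g(x) = C1


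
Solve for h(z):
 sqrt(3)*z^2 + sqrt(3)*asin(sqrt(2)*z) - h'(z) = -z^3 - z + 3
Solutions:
 h(z) = C1 + z^4/4 + sqrt(3)*z^3/3 + z^2/2 - 3*z + sqrt(3)*(z*asin(sqrt(2)*z) + sqrt(2)*sqrt(1 - 2*z^2)/2)


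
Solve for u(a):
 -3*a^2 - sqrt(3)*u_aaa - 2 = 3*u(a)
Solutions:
 u(a) = C3*exp(-3^(1/6)*a) - a^2 + (C1*sin(3^(2/3)*a/2) + C2*cos(3^(2/3)*a/2))*exp(3^(1/6)*a/2) - 2/3


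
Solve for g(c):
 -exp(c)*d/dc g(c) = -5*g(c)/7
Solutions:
 g(c) = C1*exp(-5*exp(-c)/7)


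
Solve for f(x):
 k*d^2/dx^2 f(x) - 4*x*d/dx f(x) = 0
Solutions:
 f(x) = C1 + C2*erf(sqrt(2)*x*sqrt(-1/k))/sqrt(-1/k)


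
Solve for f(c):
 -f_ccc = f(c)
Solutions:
 f(c) = C3*exp(-c) + (C1*sin(sqrt(3)*c/2) + C2*cos(sqrt(3)*c/2))*exp(c/2)


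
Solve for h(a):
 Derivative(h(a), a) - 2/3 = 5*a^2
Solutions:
 h(a) = C1 + 5*a^3/3 + 2*a/3


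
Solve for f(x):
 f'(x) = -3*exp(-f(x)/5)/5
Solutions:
 f(x) = 5*log(C1 - 3*x/25)


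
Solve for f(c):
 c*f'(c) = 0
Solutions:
 f(c) = C1


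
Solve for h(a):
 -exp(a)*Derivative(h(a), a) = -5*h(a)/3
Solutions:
 h(a) = C1*exp(-5*exp(-a)/3)


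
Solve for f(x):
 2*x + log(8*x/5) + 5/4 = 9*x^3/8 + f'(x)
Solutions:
 f(x) = C1 - 9*x^4/32 + x^2 + x*log(x) + x/4 + x*log(8/5)


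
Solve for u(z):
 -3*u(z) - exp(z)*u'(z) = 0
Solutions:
 u(z) = C1*exp(3*exp(-z))


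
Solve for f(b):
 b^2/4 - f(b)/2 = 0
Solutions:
 f(b) = b^2/2


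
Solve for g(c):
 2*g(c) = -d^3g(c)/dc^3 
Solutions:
 g(c) = C3*exp(-2^(1/3)*c) + (C1*sin(2^(1/3)*sqrt(3)*c/2) + C2*cos(2^(1/3)*sqrt(3)*c/2))*exp(2^(1/3)*c/2)


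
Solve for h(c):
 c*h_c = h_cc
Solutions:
 h(c) = C1 + C2*erfi(sqrt(2)*c/2)


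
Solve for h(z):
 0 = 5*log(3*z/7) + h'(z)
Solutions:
 h(z) = C1 - 5*z*log(z) + z*log(16807/243) + 5*z


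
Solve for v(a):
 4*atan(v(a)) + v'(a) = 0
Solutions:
 Integral(1/atan(_y), (_y, v(a))) = C1 - 4*a


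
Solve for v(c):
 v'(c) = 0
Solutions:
 v(c) = C1


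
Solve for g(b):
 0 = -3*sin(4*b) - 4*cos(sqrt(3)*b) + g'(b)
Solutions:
 g(b) = C1 + 4*sqrt(3)*sin(sqrt(3)*b)/3 - 3*cos(4*b)/4


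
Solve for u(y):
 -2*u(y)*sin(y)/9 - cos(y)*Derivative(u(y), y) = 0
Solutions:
 u(y) = C1*cos(y)^(2/9)


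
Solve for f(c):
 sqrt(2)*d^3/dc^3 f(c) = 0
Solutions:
 f(c) = C1 + C2*c + C3*c^2


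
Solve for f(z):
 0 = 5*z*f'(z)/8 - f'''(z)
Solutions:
 f(z) = C1 + Integral(C2*airyai(5^(1/3)*z/2) + C3*airybi(5^(1/3)*z/2), z)


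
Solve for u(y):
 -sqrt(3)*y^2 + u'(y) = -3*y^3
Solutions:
 u(y) = C1 - 3*y^4/4 + sqrt(3)*y^3/3


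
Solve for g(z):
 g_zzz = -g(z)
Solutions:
 g(z) = C3*exp(-z) + (C1*sin(sqrt(3)*z/2) + C2*cos(sqrt(3)*z/2))*exp(z/2)


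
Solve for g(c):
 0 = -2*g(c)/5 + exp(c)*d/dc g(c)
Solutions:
 g(c) = C1*exp(-2*exp(-c)/5)


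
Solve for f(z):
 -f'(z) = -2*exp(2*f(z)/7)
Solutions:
 f(z) = 7*log(-sqrt(-1/(C1 + 2*z))) - 7*log(2) + 7*log(14)/2
 f(z) = 7*log(-1/(C1 + 2*z))/2 - 7*log(2) + 7*log(14)/2


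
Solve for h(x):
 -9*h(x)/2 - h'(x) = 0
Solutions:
 h(x) = C1*exp(-9*x/2)


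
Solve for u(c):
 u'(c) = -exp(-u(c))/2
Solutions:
 u(c) = log(C1 - c/2)


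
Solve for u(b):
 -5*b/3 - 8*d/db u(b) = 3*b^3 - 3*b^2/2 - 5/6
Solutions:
 u(b) = C1 - 3*b^4/32 + b^3/16 - 5*b^2/48 + 5*b/48


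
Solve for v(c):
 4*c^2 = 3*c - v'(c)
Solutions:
 v(c) = C1 - 4*c^3/3 + 3*c^2/2


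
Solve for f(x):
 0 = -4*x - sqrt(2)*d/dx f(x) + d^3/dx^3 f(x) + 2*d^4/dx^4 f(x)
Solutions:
 f(x) = C1 + C2*exp(-x*((-1 + sqrt(-1 + (1 - 54*sqrt(2))^2) + 54*sqrt(2))^(-1/3) + 2 + (-1 + sqrt(-1 + (1 - 54*sqrt(2))^2) + 54*sqrt(2))^(1/3))/12)*sin(sqrt(3)*x*(-(-1 + sqrt(-1 + (1 - 54*sqrt(2))^2) + 54*sqrt(2))^(1/3) + (-1 + sqrt(-1 + (1 - 54*sqrt(2))^2) + 54*sqrt(2))^(-1/3))/12) + C3*exp(-x*((-1 + sqrt(-1 + (1 - 54*sqrt(2))^2) + 54*sqrt(2))^(-1/3) + 2 + (-1 + sqrt(-1 + (1 - 54*sqrt(2))^2) + 54*sqrt(2))^(1/3))/12)*cos(sqrt(3)*x*(-(-1 + sqrt(-1 + (1 - 54*sqrt(2))^2) + 54*sqrt(2))^(1/3) + (-1 + sqrt(-1 + (1 - 54*sqrt(2))^2) + 54*sqrt(2))^(-1/3))/12) + C4*exp(x*(-1 + (-1 + sqrt(-1 + (1 - 54*sqrt(2))^2) + 54*sqrt(2))^(-1/3) + (-1 + sqrt(-1 + (1 - 54*sqrt(2))^2) + 54*sqrt(2))^(1/3))/6) - sqrt(2)*x^2


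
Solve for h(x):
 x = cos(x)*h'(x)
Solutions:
 h(x) = C1 + Integral(x/cos(x), x)


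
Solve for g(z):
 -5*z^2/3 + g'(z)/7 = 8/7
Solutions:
 g(z) = C1 + 35*z^3/9 + 8*z


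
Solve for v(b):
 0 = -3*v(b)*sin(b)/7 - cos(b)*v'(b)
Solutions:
 v(b) = C1*cos(b)^(3/7)


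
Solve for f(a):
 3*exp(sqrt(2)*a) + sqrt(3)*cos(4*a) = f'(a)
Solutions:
 f(a) = C1 + 3*sqrt(2)*exp(sqrt(2)*a)/2 + sqrt(3)*sin(4*a)/4


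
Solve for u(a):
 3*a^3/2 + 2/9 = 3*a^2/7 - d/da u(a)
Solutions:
 u(a) = C1 - 3*a^4/8 + a^3/7 - 2*a/9


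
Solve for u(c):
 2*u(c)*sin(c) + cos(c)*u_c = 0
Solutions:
 u(c) = C1*cos(c)^2


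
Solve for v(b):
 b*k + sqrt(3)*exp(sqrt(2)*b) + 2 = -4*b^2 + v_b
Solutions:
 v(b) = C1 + 4*b^3/3 + b^2*k/2 + 2*b + sqrt(6)*exp(sqrt(2)*b)/2


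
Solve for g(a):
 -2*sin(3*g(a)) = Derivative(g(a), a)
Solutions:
 g(a) = -acos((-C1 - exp(12*a))/(C1 - exp(12*a)))/3 + 2*pi/3
 g(a) = acos((-C1 - exp(12*a))/(C1 - exp(12*a)))/3


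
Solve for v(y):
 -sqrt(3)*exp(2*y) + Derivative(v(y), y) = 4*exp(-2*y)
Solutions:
 v(y) = C1 + sqrt(3)*exp(2*y)/2 - 2*exp(-2*y)


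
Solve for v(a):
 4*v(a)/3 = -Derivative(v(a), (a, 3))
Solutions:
 v(a) = C3*exp(-6^(2/3)*a/3) + (C1*sin(2^(2/3)*3^(1/6)*a/2) + C2*cos(2^(2/3)*3^(1/6)*a/2))*exp(6^(2/3)*a/6)


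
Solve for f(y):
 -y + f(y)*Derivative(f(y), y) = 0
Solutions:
 f(y) = -sqrt(C1 + y^2)
 f(y) = sqrt(C1 + y^2)


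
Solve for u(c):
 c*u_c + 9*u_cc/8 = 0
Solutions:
 u(c) = C1 + C2*erf(2*c/3)


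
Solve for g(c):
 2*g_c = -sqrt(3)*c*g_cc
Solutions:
 g(c) = C1 + C2*c^(1 - 2*sqrt(3)/3)


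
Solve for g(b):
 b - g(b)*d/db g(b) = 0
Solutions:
 g(b) = -sqrt(C1 + b^2)
 g(b) = sqrt(C1 + b^2)


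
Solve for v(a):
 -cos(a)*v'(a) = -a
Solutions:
 v(a) = C1 + Integral(a/cos(a), a)


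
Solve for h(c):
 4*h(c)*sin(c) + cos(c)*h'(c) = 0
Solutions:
 h(c) = C1*cos(c)^4


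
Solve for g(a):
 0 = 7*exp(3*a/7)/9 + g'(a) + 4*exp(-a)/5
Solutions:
 g(a) = C1 - 49*exp(3*a/7)/27 + 4*exp(-a)/5


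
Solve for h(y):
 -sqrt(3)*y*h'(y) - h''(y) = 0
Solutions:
 h(y) = C1 + C2*erf(sqrt(2)*3^(1/4)*y/2)


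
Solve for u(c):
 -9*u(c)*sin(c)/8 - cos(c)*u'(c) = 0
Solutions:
 u(c) = C1*cos(c)^(9/8)


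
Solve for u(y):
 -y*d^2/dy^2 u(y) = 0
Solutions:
 u(y) = C1 + C2*y


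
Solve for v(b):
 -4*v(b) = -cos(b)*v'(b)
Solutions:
 v(b) = C1*(sin(b)^2 + 2*sin(b) + 1)/(sin(b)^2 - 2*sin(b) + 1)


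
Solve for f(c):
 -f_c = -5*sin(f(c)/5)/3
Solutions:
 -5*c/3 + 5*log(cos(f(c)/5) - 1)/2 - 5*log(cos(f(c)/5) + 1)/2 = C1


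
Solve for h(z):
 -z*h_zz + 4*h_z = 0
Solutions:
 h(z) = C1 + C2*z^5


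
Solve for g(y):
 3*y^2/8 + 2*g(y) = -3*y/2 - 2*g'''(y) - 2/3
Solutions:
 g(y) = C3*exp(-y) - 3*y^2/16 - 3*y/4 + (C1*sin(sqrt(3)*y/2) + C2*cos(sqrt(3)*y/2))*exp(y/2) - 1/3


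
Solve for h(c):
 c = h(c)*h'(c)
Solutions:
 h(c) = -sqrt(C1 + c^2)
 h(c) = sqrt(C1 + c^2)


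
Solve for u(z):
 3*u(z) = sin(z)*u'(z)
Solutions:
 u(z) = C1*(cos(z) - 1)^(3/2)/(cos(z) + 1)^(3/2)


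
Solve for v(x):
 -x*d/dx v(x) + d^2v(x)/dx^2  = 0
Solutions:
 v(x) = C1 + C2*erfi(sqrt(2)*x/2)


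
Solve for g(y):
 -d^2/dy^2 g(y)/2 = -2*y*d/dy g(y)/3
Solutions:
 g(y) = C1 + C2*erfi(sqrt(6)*y/3)


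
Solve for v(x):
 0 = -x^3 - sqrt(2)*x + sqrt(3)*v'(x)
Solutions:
 v(x) = C1 + sqrt(3)*x^4/12 + sqrt(6)*x^2/6


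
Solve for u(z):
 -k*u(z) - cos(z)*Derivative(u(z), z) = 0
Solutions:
 u(z) = C1*exp(k*(log(sin(z) - 1) - log(sin(z) + 1))/2)


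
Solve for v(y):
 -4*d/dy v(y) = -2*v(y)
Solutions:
 v(y) = C1*exp(y/2)


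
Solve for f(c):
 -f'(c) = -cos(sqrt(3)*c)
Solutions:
 f(c) = C1 + sqrt(3)*sin(sqrt(3)*c)/3


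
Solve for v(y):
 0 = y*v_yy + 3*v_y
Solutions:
 v(y) = C1 + C2/y^2


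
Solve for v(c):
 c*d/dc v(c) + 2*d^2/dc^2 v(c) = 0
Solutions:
 v(c) = C1 + C2*erf(c/2)


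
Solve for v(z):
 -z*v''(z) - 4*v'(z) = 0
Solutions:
 v(z) = C1 + C2/z^3


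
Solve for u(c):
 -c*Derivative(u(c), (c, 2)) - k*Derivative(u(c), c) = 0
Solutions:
 u(c) = C1 + c^(1 - re(k))*(C2*sin(log(c)*Abs(im(k))) + C3*cos(log(c)*im(k)))


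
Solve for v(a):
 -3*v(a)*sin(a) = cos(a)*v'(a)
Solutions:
 v(a) = C1*cos(a)^3


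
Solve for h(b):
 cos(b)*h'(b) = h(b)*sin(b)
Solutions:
 h(b) = C1/cos(b)


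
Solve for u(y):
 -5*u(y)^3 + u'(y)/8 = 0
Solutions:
 u(y) = -sqrt(2)*sqrt(-1/(C1 + 40*y))/2
 u(y) = sqrt(2)*sqrt(-1/(C1 + 40*y))/2


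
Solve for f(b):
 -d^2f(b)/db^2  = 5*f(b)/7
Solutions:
 f(b) = C1*sin(sqrt(35)*b/7) + C2*cos(sqrt(35)*b/7)


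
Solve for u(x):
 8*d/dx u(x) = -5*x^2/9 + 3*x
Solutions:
 u(x) = C1 - 5*x^3/216 + 3*x^2/16


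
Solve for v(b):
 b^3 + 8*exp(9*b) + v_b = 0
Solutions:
 v(b) = C1 - b^4/4 - 8*exp(9*b)/9


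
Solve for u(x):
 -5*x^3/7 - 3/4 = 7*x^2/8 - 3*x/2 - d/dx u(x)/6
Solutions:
 u(x) = C1 + 15*x^4/14 + 7*x^3/4 - 9*x^2/2 + 9*x/2


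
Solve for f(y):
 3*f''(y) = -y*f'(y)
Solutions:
 f(y) = C1 + C2*erf(sqrt(6)*y/6)


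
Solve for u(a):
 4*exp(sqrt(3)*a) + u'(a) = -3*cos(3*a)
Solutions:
 u(a) = C1 - 4*sqrt(3)*exp(sqrt(3)*a)/3 - sin(3*a)


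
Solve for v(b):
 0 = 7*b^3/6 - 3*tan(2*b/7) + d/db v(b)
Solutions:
 v(b) = C1 - 7*b^4/24 - 21*log(cos(2*b/7))/2


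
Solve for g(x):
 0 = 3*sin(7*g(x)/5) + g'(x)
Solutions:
 3*x + 5*log(cos(7*g(x)/5) - 1)/14 - 5*log(cos(7*g(x)/5) + 1)/14 = C1


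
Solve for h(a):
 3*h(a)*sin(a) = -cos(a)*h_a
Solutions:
 h(a) = C1*cos(a)^3


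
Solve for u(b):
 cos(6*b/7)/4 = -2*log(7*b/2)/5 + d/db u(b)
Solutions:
 u(b) = C1 + 2*b*log(b)/5 - 2*b/5 - 2*b*log(2)/5 + 2*b*log(7)/5 + 7*sin(6*b/7)/24


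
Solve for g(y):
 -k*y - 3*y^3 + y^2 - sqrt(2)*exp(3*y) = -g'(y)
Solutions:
 g(y) = C1 + k*y^2/2 + 3*y^4/4 - y^3/3 + sqrt(2)*exp(3*y)/3


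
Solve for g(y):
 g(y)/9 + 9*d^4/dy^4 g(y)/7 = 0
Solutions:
 g(y) = (C1*sin(sqrt(2)*7^(1/4)*y/6) + C2*cos(sqrt(2)*7^(1/4)*y/6))*exp(-sqrt(2)*7^(1/4)*y/6) + (C3*sin(sqrt(2)*7^(1/4)*y/6) + C4*cos(sqrt(2)*7^(1/4)*y/6))*exp(sqrt(2)*7^(1/4)*y/6)


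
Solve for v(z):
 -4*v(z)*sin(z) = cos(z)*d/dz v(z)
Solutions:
 v(z) = C1*cos(z)^4


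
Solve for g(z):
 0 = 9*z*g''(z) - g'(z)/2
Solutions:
 g(z) = C1 + C2*z^(19/18)


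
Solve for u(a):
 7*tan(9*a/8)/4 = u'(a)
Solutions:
 u(a) = C1 - 14*log(cos(9*a/8))/9


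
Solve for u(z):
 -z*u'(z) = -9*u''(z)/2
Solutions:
 u(z) = C1 + C2*erfi(z/3)


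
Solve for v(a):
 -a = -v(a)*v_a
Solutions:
 v(a) = -sqrt(C1 + a^2)
 v(a) = sqrt(C1 + a^2)


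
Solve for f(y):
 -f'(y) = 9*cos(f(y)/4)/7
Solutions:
 9*y/7 - 2*log(sin(f(y)/4) - 1) + 2*log(sin(f(y)/4) + 1) = C1


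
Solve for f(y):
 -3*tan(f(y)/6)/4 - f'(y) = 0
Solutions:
 f(y) = -6*asin(C1*exp(-y/8)) + 6*pi
 f(y) = 6*asin(C1*exp(-y/8))
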